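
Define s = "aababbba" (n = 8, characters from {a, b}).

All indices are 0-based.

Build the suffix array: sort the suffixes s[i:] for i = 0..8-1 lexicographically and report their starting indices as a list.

rank | idx | suffix
   0 |   7 | a
   1 |   0 | aababbba
   2 |   1 | ababbba
   3 |   3 | abbba
   4 |   6 | ba
   5 |   2 | babbba
   6 |   5 | bba
   7 |   4 | bbba

[7, 0, 1, 3, 6, 2, 5, 4]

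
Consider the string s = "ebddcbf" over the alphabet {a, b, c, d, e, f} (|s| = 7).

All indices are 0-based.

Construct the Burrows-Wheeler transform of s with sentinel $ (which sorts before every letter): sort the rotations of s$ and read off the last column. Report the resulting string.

fecddb$b

rank  rotation  last
    0  $ebddcbf  f
    1  bddcbf$e  e
    2  bf$ebddc  c
    3  cbf$ebdd  d
    4  dcbf$ebd  d
    5  ddcbf$eb  b
    6  ebddcbf$  $
    7  f$ebddcb  b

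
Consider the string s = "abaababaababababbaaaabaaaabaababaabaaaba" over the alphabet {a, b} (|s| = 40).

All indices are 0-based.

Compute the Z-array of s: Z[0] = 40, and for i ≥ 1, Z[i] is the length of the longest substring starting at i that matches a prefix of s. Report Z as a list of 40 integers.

Z[0]=40
i=1: i≥r, start 0; Z[1]=0
i=2: i≥r, start 0; Z[2]=1 grow→box=[2,3)
i=3: i≥r, start 0; Z[3]=3 grow→box=[3,6)
i=4: min(r-i=2, Z[1]=0)=0; Z[4]=0
i=5: min(r-i=1, Z[2]=1)=1; Z[5]=8 grow→box=[5,13)
i=6: min(r-i=7, Z[1]=0)=0; Z[6]=0
i=7: min(r-i=6, Z[2]=1)=1; Z[7]=1
i=8: min(r-i=5, Z[3]=3)=3; Z[8]=3
i=9: min(r-i=4, Z[4]=0)=0; Z[9]=0
i=10: min(r-i=3, Z[5]=8)=3; Z[10]=3
i=11: min(r-i=2, Z[6]=0)=0; Z[11]=0
i=12: min(r-i=1, Z[7]=1)=1; Z[12]=3 grow→box=[12,15)
i=13: min(r-i=2, Z[1]=0)=0; Z[13]=0
i=14: min(r-i=1, Z[2]=1)=1; Z[14]=2 grow→box=[14,16)
i=15: min(r-i=1, Z[1]=0)=0; Z[15]=0
i=16: i≥r, start 0; Z[16]=0
i=17: i≥r, start 0; Z[17]=1 grow→box=[17,18)
i=18: i≥r, start 0; Z[18]=1 grow→box=[18,19)
i=19: i≥r, start 0; Z[19]=1 grow→box=[19,20)
i=20: i≥r, start 0; Z[20]=4 grow→box=[20,24)
i=21: min(r-i=3, Z[1]=0)=0; Z[21]=0
i=22: min(r-i=2, Z[2]=1)=1; Z[22]=1
i=23: min(r-i=1, Z[3]=3)=1; Z[23]=1
i=24: i≥r, start 0; Z[24]=1 grow→box=[24,25)
i=25: i≥r, start 0; Z[25]=11 grow→box=[25,36)
i=26: min(r-i=10, Z[1]=0)=0; Z[26]=0
i=27: min(r-i=9, Z[2]=1)=1; Z[27]=1
i=28: min(r-i=8, Z[3]=3)=3; Z[28]=3
i=29: min(r-i=7, Z[4]=0)=0; Z[29]=0
i=30: min(r-i=6, Z[5]=8)=6; Z[30]=6
i=31: min(r-i=5, Z[6]=0)=0; Z[31]=0
i=32: min(r-i=4, Z[7]=1)=1; Z[32]=1
i=33: min(r-i=3, Z[8]=3)=3; Z[33]=4 grow→box=[33,37)
i=34: min(r-i=3, Z[1]=0)=0; Z[34]=0
i=35: min(r-i=2, Z[2]=1)=1; Z[35]=1
i=36: min(r-i=1, Z[3]=3)=1; Z[36]=1
i=37: i≥r, start 0; Z[37]=3 grow→box=[37,40)
i=38: min(r-i=2, Z[1]=0)=0; Z[38]=0
i=39: min(r-i=1, Z[2]=1)=1; Z[39]=1

[40, 0, 1, 3, 0, 8, 0, 1, 3, 0, 3, 0, 3, 0, 2, 0, 0, 1, 1, 1, 4, 0, 1, 1, 1, 11, 0, 1, 3, 0, 6, 0, 1, 4, 0, 1, 1, 3, 0, 1]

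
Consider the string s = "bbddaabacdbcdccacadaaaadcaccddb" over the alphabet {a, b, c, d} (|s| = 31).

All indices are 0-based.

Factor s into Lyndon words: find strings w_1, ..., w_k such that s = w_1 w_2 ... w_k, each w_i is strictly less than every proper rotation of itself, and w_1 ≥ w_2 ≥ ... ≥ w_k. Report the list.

["bbdd", "aabacdbcdccacad", "aaaadcaccddb"]

emit factor 1: 'bbdd' (i=0, period=4)
emit factor 2: 'aabacdbcdccacad' (i=4, period=15)
emit factor 3: 'aaaadcaccddb' (i=19, period=12)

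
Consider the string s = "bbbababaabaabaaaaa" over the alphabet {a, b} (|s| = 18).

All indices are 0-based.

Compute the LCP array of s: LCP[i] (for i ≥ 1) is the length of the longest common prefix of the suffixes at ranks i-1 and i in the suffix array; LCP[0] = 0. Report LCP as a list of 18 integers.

[0, 1, 2, 3, 4, 2, 5, 1, 4, 7, 3, 0, 3, 6, 2, 4, 1, 2]

rank→(start, suffix):
  0 → (17, 'a')
  1 → (16, 'aa')
  2 → (15, 'aaa')
  3 → (14, 'aaaa')
  4 → (13, 'aaaaa')
  5 → (10, 'aabaaaaa')
  6 → (7, 'aabaabaaaaa')
  7 → (11, 'abaaaaa')
  8 → (8, 'abaabaaaaa')
  9 → (5, 'abaabaabaaaaa')
  10 → (3, 'ababaabaabaaaaa')
  11 → (12, 'baaaaa')
  12 → (9, 'baabaaaaa')
  13 → (6, 'baabaabaaaaa')
  14 → (4, 'babaabaabaaaaa')
  15 → (2, 'bababaabaabaaaaa')
  16 → (1, 'bbababaabaabaaaaa')
  17 → (0, 'bbbababaabaabaaaaa')

SA = [17, 16, 15, 14, 13, 10, 7, 11, 8, 5, 3, 12, 9, 6, 4, 2, 1, 0]
rank  pair      lcp
   1  s[17:],s[16:]  1  'a'
   2  s[16:],s[15:]  2  'aa'
   3  s[15:],s[14:]  3  'aaa'
   4  s[14:],s[13:]  4  'aaaa'
   5  s[13:],s[10:]  2  'aa'
   6  s[10:],s[7:]  5  'aabaa'
   7  s[7:],s[11:]  1  'a'
   8  s[11:],s[8:]  4  'abaa'
   9  s[8:],s[5:]  7  'abaabaa'
  10  s[5:],s[3:]  3  'aba'
  11  s[3:],s[12:]  0  ''
  12  s[12:],s[9:]  3  'baa'
  13  s[9:],s[6:]  6  'baabaa'
  14  s[6:],s[4:]  2  'ba'
  15  s[4:],s[2:]  4  'baba'
  16  s[2:],s[1:]  1  'b'
  17  s[1:],s[0:]  2  'bb'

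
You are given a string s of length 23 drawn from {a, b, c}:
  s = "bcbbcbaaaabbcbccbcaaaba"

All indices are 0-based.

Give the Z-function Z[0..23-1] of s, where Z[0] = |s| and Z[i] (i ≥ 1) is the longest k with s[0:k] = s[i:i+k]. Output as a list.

Z[0]=23
i=1: fresh scan; Z[1]=0
i=2: fresh scan; Z[2]=1 grow→box=[2,3)
i=3: fresh scan; Z[3]=3 grow→box=[3,6)
i=4: min(r-i=2, Z[1]=0)=0; Z[4]=0
i=5: min(r-i=1, Z[2]=1)=1; Z[5]=1
i=6: fresh scan; Z[6]=0
i=7: fresh scan; Z[7]=0
i=8: fresh scan; Z[8]=0
i=9: fresh scan; Z[9]=0
i=10: fresh scan; Z[10]=1 grow→box=[10,11)
i=11: fresh scan; Z[11]=3 grow→box=[11,14)
i=12: min(r-i=2, Z[1]=0)=0; Z[12]=0
i=13: min(r-i=1, Z[2]=1)=1; Z[13]=2 grow→box=[13,15)
i=14: min(r-i=1, Z[1]=0)=0; Z[14]=0
i=15: fresh scan; Z[15]=0
i=16: fresh scan; Z[16]=2 grow→box=[16,18)
i=17: min(r-i=1, Z[1]=0)=0; Z[17]=0
i=18: fresh scan; Z[18]=0
i=19: fresh scan; Z[19]=0
i=20: fresh scan; Z[20]=0
i=21: fresh scan; Z[21]=1 grow→box=[21,22)
i=22: fresh scan; Z[22]=0

[23, 0, 1, 3, 0, 1, 0, 0, 0, 0, 1, 3, 0, 2, 0, 0, 2, 0, 0, 0, 0, 1, 0]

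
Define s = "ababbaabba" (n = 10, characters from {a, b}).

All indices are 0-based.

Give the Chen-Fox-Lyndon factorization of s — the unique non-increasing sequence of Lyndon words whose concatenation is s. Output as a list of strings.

["ababb", "aabb", "a"]

emit factor 1: 'ababb' (i=0, period=5)
emit factor 2: 'aabb' (i=5, period=4)
emit factor 3: 'a' (i=9, period=1)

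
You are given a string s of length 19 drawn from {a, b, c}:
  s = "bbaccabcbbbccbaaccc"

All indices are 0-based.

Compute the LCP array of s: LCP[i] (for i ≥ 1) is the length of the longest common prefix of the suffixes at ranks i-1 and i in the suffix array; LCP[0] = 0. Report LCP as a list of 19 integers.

sorted suffixes:
  #0 SA[0]=14  'aaccc'
  #1 SA[1]=5  'abcbbbccbaaccc'
  #2 SA[2]=2  'accabcbbbccbaaccc'
  #3 SA[3]=15  'accc'
  #4 SA[4]=13  'baaccc'
  #5 SA[5]=1  'baccabcbbbccbaaccc'
  #6 SA[6]=0  'bbaccabcbbbccbaaccc'
  #7 SA[7]=8  'bbbccbaaccc'
  #8 SA[8]=9  'bbccbaaccc'
  #9 SA[9]=6  'bcbbbccbaaccc'
  #10 SA[10]=10  'bccbaaccc'
  #11 SA[11]=18  'c'
  #12 SA[12]=4  'cabcbbbccbaaccc'
  #13 SA[13]=12  'cbaaccc'
  #14 SA[14]=7  'cbbbccbaaccc'
  #15 SA[15]=17  'cc'
  #16 SA[16]=3  'ccabcbbbccbaaccc'
  #17 SA[17]=11  'ccbaaccc'
  #18 SA[18]=16  'ccc'

SA = [14, 5, 2, 15, 13, 1, 0, 8, 9, 6, 10, 18, 4, 12, 7, 17, 3, 11, 16]
i: (SA[i-1],SA[i]) lcp shared
  1: (14,5) 1 'a'
  2: (5,2) 1 'a'
  3: (2,15) 3 'acc'
  4: (15,13) 0 ''
  5: (13,1) 2 'ba'
  6: (1,0) 1 'b'
  7: (0,8) 2 'bb'
  8: (8,9) 2 'bb'
  9: (9,6) 1 'b'
  10: (6,10) 2 'bc'
  11: (10,18) 0 ''
  12: (18,4) 1 'c'
  13: (4,12) 1 'c'
  14: (12,7) 2 'cb'
  15: (7,17) 1 'c'
  16: (17,3) 2 'cc'
  17: (3,11) 2 'cc'
  18: (11,16) 2 'cc'

[0, 1, 1, 3, 0, 2, 1, 2, 2, 1, 2, 0, 1, 1, 2, 1, 2, 2, 2]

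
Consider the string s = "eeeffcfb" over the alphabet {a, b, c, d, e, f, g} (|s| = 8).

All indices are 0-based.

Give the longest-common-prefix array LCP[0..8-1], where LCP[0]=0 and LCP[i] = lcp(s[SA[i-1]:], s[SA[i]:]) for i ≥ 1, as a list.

sorted suffixes:
  #0 SA[0]=7  'b'
  #1 SA[1]=5  'cfb'
  #2 SA[2]=0  'eeeffcfb'
  #3 SA[3]=1  'eeffcfb'
  #4 SA[4]=2  'effcfb'
  #5 SA[5]=6  'fb'
  #6 SA[6]=4  'fcfb'
  #7 SA[7]=3  'ffcfb'

SA = [7, 5, 0, 1, 2, 6, 4, 3]
rank  pair      lcp
   1  s[7:],s[5:]  0  ''
   2  s[5:],s[0:]  0  ''
   3  s[0:],s[1:]  2  'ee'
   4  s[1:],s[2:]  1  'e'
   5  s[2:],s[6:]  0  ''
   6  s[6:],s[4:]  1  'f'
   7  s[4:],s[3:]  1  'f'

[0, 0, 0, 2, 1, 0, 1, 1]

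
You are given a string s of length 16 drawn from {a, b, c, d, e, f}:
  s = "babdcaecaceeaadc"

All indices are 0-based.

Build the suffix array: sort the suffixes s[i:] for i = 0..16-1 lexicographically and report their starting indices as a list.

rank | idx | suffix
   0 |  12 | aadc
   1 |   1 | abdcaecaceeaadc
   2 |   8 | aceeaadc
   3 |  13 | adc
   4 |   5 | aecaceeaadc
   5 |   0 | babdcaecaceeaadc
   6 |   2 | bdcaecaceeaadc
   7 |  15 | c
   8 |   7 | caceeaadc
   9 |   4 | caecaceeaadc
  10 |   9 | ceeaadc
  11 |  14 | dc
  12 |   3 | dcaecaceeaadc
  13 |  11 | eaadc
  14 |   6 | ecaceeaadc
  15 |  10 | eeaadc

[12, 1, 8, 13, 5, 0, 2, 15, 7, 4, 9, 14, 3, 11, 6, 10]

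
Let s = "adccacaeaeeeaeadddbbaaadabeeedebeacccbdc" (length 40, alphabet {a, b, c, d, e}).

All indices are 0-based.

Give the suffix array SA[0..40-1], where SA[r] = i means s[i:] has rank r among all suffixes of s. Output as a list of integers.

[20, 21, 24, 4, 33, 22, 0, 14, 12, 6, 8, 19, 18, 37, 31, 25, 39, 3, 5, 36, 2, 35, 34, 23, 17, 38, 1, 16, 15, 29, 32, 13, 11, 7, 30, 28, 10, 27, 9, 26]

rank→(start, suffix):
  0 → (20, 'aaadabeeedebeacccbdc')
  1 → (21, 'aadabeeedebeacccbdc')
  2 → (24, 'abeeedebeacccbdc')
  3 → (4, 'acaeaeeeaeadddbbaaadabeeedebeacccbdc')
  4 → (33, 'acccbdc')
  5 → (22, 'adabeeedebeacccbdc')
  6 → (0, 'adccacaeaeeeaeadddbbaaadabeeedebeacccbdc')
  7 → (14, 'adddbbaaadabeeedebeacccbdc')
  8 → (12, 'aeadddbbaaadabeeedebeacccbdc')
  9 → (6, 'aeaeeeaeadddbbaaadabeeedebeacccbdc')
  10 → (8, 'aeeeaeadddbbaaadabeeedebeacccbdc')
  11 → (19, 'baaadabeeedebeacccbdc')
  12 → (18, 'bbaaadabeeedebeacccbdc')
  13 → (37, 'bdc')
  14 → (31, 'beacccbdc')
  15 → (25, 'beeedebeacccbdc')
  16 → (39, 'c')
  17 → (3, 'cacaeaeeeaeadddbbaaadabeeedebeacccbdc')
  18 → (5, 'caeaeeeaeadddbbaaadabeeedebeacccbdc')
  19 → (36, 'cbdc')
  20 → (2, 'ccacaeaeeeaeadddbbaaadabeeedebeacccbdc')
  21 → (35, 'ccbdc')
  22 → (34, 'cccbdc')
  23 → (23, 'dabeeedebeacccbdc')
  24 → (17, 'dbbaaadabeeedebeacccbdc')
  25 → (38, 'dc')
  26 → (1, 'dccacaeaeeeaeadddbbaaadabeeedebeacccbdc')
  27 → (16, 'ddbbaaadabeeedebeacccbdc')
  28 → (15, 'dddbbaaadabeeedebeacccbdc')
  29 → (29, 'debeacccbdc')
  30 → (32, 'eacccbdc')
  31 → (13, 'eadddbbaaadabeeedebeacccbdc')
  32 → (11, 'eaeadddbbaaadabeeedebeacccbdc')
  33 → (7, 'eaeeeaeadddbbaaadabeeedebeacccbdc')
  34 → (30, 'ebeacccbdc')
  35 → (28, 'edebeacccbdc')
  36 → (10, 'eeaeadddbbaaadabeeedebeacccbdc')
  37 → (27, 'eedebeacccbdc')
  38 → (9, 'eeeaeadddbbaaadabeeedebeacccbdc')
  39 → (26, 'eeedebeacccbdc')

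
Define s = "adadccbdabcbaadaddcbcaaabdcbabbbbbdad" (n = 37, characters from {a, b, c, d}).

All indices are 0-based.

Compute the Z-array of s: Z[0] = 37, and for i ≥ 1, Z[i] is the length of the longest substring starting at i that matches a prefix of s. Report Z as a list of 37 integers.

Z[0]=37
i=1: outside box; Z[1]=0
i=2: outside box; Z[2]=2 scan→box=[2,4)
i=3: min(r-i=1, Z[1]=0)=0; Z[3]=0
i=4: outside box; Z[4]=0
i=5: outside box; Z[5]=0
i=6: outside box; Z[6]=0
i=7: outside box; Z[7]=0
i=8: outside box; Z[8]=1 scan→box=[8,9)
i=9: outside box; Z[9]=0
i=10: outside box; Z[10]=0
i=11: outside box; Z[11]=0
i=12: outside box; Z[12]=1 scan→box=[12,13)
i=13: outside box; Z[13]=4 scan→box=[13,17)
i=14: min(r-i=3, Z[1]=0)=0; Z[14]=0
i=15: min(r-i=2, Z[2]=2)=2; Z[15]=2
i=16: min(r-i=1, Z[3]=0)=0; Z[16]=0
i=17: outside box; Z[17]=0
i=18: outside box; Z[18]=0
i=19: outside box; Z[19]=0
i=20: outside box; Z[20]=0
i=21: outside box; Z[21]=1 scan→box=[21,22)
i=22: outside box; Z[22]=1 scan→box=[22,23)
i=23: outside box; Z[23]=1 scan→box=[23,24)
i=24: outside box; Z[24]=0
i=25: outside box; Z[25]=0
i=26: outside box; Z[26]=0
i=27: outside box; Z[27]=0
i=28: outside box; Z[28]=1 scan→box=[28,29)
i=29: outside box; Z[29]=0
i=30: outside box; Z[30]=0
i=31: outside box; Z[31]=0
i=32: outside box; Z[32]=0
i=33: outside box; Z[33]=0
i=34: outside box; Z[34]=0
i=35: outside box; Z[35]=2 scan→box=[35,37)
i=36: min(r-i=1, Z[1]=0)=0; Z[36]=0

[37, 0, 2, 0, 0, 0, 0, 0, 1, 0, 0, 0, 1, 4, 0, 2, 0, 0, 0, 0, 0, 1, 1, 1, 0, 0, 0, 0, 1, 0, 0, 0, 0, 0, 0, 2, 0]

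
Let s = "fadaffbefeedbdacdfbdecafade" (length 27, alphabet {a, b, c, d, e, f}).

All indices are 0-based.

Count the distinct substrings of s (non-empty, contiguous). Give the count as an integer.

349

rank | idx | suffix
   0 |  14 | acdfbdecafade
   1 |   1 | adaffbefeedbdacdfbdecafade
   2 |  24 | ade
   3 |  22 | afade
   4 |   3 | affbefeedbdacdfbdecafade
   5 |  12 | bdacdfbdecafade
   6 |  18 | bdecafade
   7 |   6 | befeedbdacdfbdecafade
   8 |  21 | cafade
   9 |  15 | cdfbdecafade
  10 |  13 | dacdfbdecafade
  11 |   2 | daffbefeedbdacdfbdecafade
  12 |  11 | dbdacdfbdecafade
  13 |  25 | de
  14 |  19 | decafade
  15 |  16 | dfbdecafade
  16 |  26 | e
  17 |  20 | ecafade
  18 |  10 | edbdacdfbdecafade
  19 |   9 | eedbdacdfbdecafade
  20 |   7 | efeedbdacdfbdecafade
  21 |   0 | fadaffbefeedbdacdfbdecafade
  22 |  23 | fade
  23 |  17 | fbdecafade
  24 |   5 | fbefeedbdacdfbdecafade
  25 |   8 | feedbdacdfbdecafade
  26 |   4 | ffbefeedbdacdfbdecafade

SA = [14, 1, 24, 22, 3, 12, 18, 6, 21, 15, 13, 2, 11, 25, 19, 16, 26, 20, 10, 9, 7, 0, 23, 17, 5, 8, 4]
[i] adj suffixes → lcp
  [1] 14/1 → 1 ('a')
  [2] 1/24 → 2 ('ad')
  [3] 24/22 → 1 ('a')
  [4] 22/3 → 2 ('af')
  [5] 3/12 → 0 ('')
  [6] 12/18 → 2 ('bd')
  [7] 18/6 → 1 ('b')
  [8] 6/21 → 0 ('')
  [9] 21/15 → 1 ('c')
  [10] 15/13 → 0 ('')
  [11] 13/2 → 2 ('da')
  [12] 2/11 → 1 ('d')
  [13] 11/25 → 1 ('d')
  [14] 25/19 → 2 ('de')
  [15] 19/16 → 1 ('d')
  [16] 16/26 → 0 ('')
  [17] 26/20 → 1 ('e')
  [18] 20/10 → 1 ('e')
  [19] 10/9 → 1 ('e')
  [20] 9/7 → 1 ('e')
  [21] 7/0 → 0 ('')
  [22] 0/23 → 3 ('fad')
  [23] 23/17 → 1 ('f')
  [24] 17/5 → 2 ('fb')
  [25] 5/8 → 1 ('f')
  [26] 8/4 → 1 ('f')

n(n+1)/2 = 27·28/2 = 378
Σ LCP = 0 + 1 + 2 + 1 + 2 + 0 + 2 + 1 + 0 + 1 + 0 + 2 + 1 + 1 + 2 + 1 + 0 + 1 + 1 + 1 + 1 + 0 + 3 + 1 + 2 + 1 + 1 = 29
distinct = 378 − 29 = 349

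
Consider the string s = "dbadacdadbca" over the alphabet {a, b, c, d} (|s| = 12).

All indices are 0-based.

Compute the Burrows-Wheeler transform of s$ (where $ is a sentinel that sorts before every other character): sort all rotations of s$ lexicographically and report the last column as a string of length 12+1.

rank  rotation       last
    0  $dbadacdadbca  a
    1  a$dbadacdadbc  c
    2  acdadbca$dbad  d
    3  adacdadbca$db  b
    4  adbca$dbadacd  d
    5  badacdadbca$d  d
    6  bca$dbadacdad  d
    7  ca$dbadacdadb  b
    8  cdadbca$dbada  a
    9  dacdadbca$dba  a
   10  dadbca$dbadac  c
   11  dbadacdadbca$  $
   12  dbca$dbadacda  a

acdbdddbaac$a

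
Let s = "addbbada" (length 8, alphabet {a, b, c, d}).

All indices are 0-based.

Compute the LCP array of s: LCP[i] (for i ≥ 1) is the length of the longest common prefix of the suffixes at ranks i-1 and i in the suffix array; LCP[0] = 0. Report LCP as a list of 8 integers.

rank | idx | suffix
   0 |   7 | a
   1 |   5 | ada
   2 |   0 | addbbada
   3 |   4 | bada
   4 |   3 | bbada
   5 |   6 | da
   6 |   2 | dbbada
   7 |   1 | ddbbada

SA = [7, 5, 0, 4, 3, 6, 2, 1]
[i] adj suffixes → lcp
  [1] 7/5 → 1 ('a')
  [2] 5/0 → 2 ('ad')
  [3] 0/4 → 0 ('')
  [4] 4/3 → 1 ('b')
  [5] 3/6 → 0 ('')
  [6] 6/2 → 1 ('d')
  [7] 2/1 → 1 ('d')

[0, 1, 2, 0, 1, 0, 1, 1]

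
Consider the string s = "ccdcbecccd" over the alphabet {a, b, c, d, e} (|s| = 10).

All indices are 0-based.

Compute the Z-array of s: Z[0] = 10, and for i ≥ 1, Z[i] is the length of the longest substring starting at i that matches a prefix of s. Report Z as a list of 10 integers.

[10, 1, 0, 1, 0, 0, 2, 3, 1, 0]

Z[0]=10
i=1: i≥r, start 0; Z[1]=1 extend→box=[1,2)
i=2: i≥r, start 0; Z[2]=0
i=3: i≥r, start 0; Z[3]=1 extend→box=[3,4)
i=4: i≥r, start 0; Z[4]=0
i=5: i≥r, start 0; Z[5]=0
i=6: i≥r, start 0; Z[6]=2 extend→box=[6,8)
i=7: min(r-i=1, Z[1]=1)=1; Z[7]=3 extend→box=[7,10)
i=8: min(r-i=2, Z[1]=1)=1; Z[8]=1
i=9: min(r-i=1, Z[2]=0)=0; Z[9]=0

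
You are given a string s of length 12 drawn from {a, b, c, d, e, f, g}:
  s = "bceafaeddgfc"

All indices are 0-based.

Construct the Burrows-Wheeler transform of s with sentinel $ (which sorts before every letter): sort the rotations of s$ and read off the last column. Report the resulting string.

cfe$fbedcaagd

rank  rotation       last
    0  $bceafaeddgfc  c
    1  aeddgfc$bceaf  f
    2  afaeddgfc$bce  e
    3  bceafaeddgfc$  $
    4  c$bceafaeddgf  f
    5  ceafaeddgfc$b  b
    6  ddgfc$bceafae  e
    7  dgfc$bceafaed  d
    8  eafaeddgfc$bc  c
    9  eddgfc$bceafa  a
   10  faeddgfc$bcea  a
   11  fc$bceafaeddg  g
   12  gfc$bceafaedd  d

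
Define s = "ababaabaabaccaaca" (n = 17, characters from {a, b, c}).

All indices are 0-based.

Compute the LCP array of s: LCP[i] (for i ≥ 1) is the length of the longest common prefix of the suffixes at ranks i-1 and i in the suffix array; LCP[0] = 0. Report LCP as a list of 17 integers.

rank | idx | suffix
   0 |  16 | a
   1 |   4 | aabaabaccaaca
   2 |   7 | aabaccaaca
   3 |  13 | aaca
   4 |   2 | abaabaabaccaaca
   5 |   5 | abaabaccaaca
   6 |   0 | ababaabaabaccaaca
   7 |   8 | abaccaaca
   8 |  14 | aca
   9 |  10 | accaaca
  10 |   3 | baabaabaccaaca
  11 |   6 | baabaccaaca
  12 |   1 | babaabaabaccaaca
  13 |   9 | baccaaca
  14 |  15 | ca
  15 |  12 | caaca
  16 |  11 | ccaaca

SA = [16, 4, 7, 13, 2, 5, 0, 8, 14, 10, 3, 6, 1, 9, 15, 12, 11]
rank  pair      lcp
   1  s[16:],s[4:]  1  'a'
   2  s[4:],s[7:]  4  'aaba'
   3  s[7:],s[13:]  2  'aa'
   4  s[13:],s[2:]  1  'a'
   5  s[2:],s[5:]  6  'abaaba'
   6  s[5:],s[0:]  3  'aba'
   7  s[0:],s[8:]  3  'aba'
   8  s[8:],s[14:]  1  'a'
   9  s[14:],s[10:]  2  'ac'
  10  s[10:],s[3:]  0  ''
  11  s[3:],s[6:]  5  'baaba'
  12  s[6:],s[1:]  2  'ba'
  13  s[1:],s[9:]  2  'ba'
  14  s[9:],s[15:]  0  ''
  15  s[15:],s[12:]  2  'ca'
  16  s[12:],s[11:]  1  'c'

[0, 1, 4, 2, 1, 6, 3, 3, 1, 2, 0, 5, 2, 2, 0, 2, 1]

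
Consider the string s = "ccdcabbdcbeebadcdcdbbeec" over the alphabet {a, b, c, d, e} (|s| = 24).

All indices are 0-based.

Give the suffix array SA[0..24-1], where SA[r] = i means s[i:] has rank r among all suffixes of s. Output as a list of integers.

rank | idx | suffix
   0 |   4 | abbdcbeebadcdcdbbeec
   1 |  13 | adcdcdbbeec
   2 |  12 | badcdcdbbeec
   3 |   5 | bbdcbeebadcdcdbbeec
   4 |  19 | bbeec
   5 |   6 | bdcbeebadcdcdbbeec
   6 |   9 | beebadcdcdbbeec
   7 |  20 | beec
   8 |  23 | c
   9 |   3 | cabbdcbeebadcdcdbbeec
  10 |   8 | cbeebadcdcdbbeec
  11 |   0 | ccdcabbdcbeebadcdcdbbeec
  12 |  17 | cdbbeec
  13 |   1 | cdcabbdcbeebadcdcdbbeec
  14 |  15 | cdcdbbeec
  15 |  18 | dbbeec
  16 |   2 | dcabbdcbeebadcdcdbbeec
  17 |   7 | dcbeebadcdcdbbeec
  18 |  16 | dcdbbeec
  19 |  14 | dcdcdbbeec
  20 |  11 | ebadcdcdbbeec
  21 |  22 | ec
  22 |  10 | eebadcdcdbbeec
  23 |  21 | eec

[4, 13, 12, 5, 19, 6, 9, 20, 23, 3, 8, 0, 17, 1, 15, 18, 2, 7, 16, 14, 11, 22, 10, 21]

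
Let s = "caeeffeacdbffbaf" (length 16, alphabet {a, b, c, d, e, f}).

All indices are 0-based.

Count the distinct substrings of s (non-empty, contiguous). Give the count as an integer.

sorted suffixes:
  #0 SA[0]=7  'acdbffbaf'
  #1 SA[1]=1  'aeeffeacdbffbaf'
  #2 SA[2]=14  'af'
  #3 SA[3]=13  'baf'
  #4 SA[4]=10  'bffbaf'
  #5 SA[5]=0  'caeeffeacdbffbaf'
  #6 SA[6]=8  'cdbffbaf'
  #7 SA[7]=9  'dbffbaf'
  #8 SA[8]=6  'eacdbffbaf'
  #9 SA[9]=2  'eeffeacdbffbaf'
  #10 SA[10]=3  'effeacdbffbaf'
  #11 SA[11]=15  'f'
  #12 SA[12]=12  'fbaf'
  #13 SA[13]=5  'feacdbffbaf'
  #14 SA[14]=11  'ffbaf'
  #15 SA[15]=4  'ffeacdbffbaf'

SA = [7, 1, 14, 13, 10, 0, 8, 9, 6, 2, 3, 15, 12, 5, 11, 4]
i: (SA[i-1],SA[i]) lcp shared
  1: (7,1) 1 'a'
  2: (1,14) 1 'a'
  3: (14,13) 0 ''
  4: (13,10) 1 'b'
  5: (10,0) 0 ''
  6: (0,8) 1 'c'
  7: (8,9) 0 ''
  8: (9,6) 0 ''
  9: (6,2) 1 'e'
  10: (2,3) 1 'e'
  11: (3,15) 0 ''
  12: (15,12) 1 'f'
  13: (12,5) 1 'f'
  14: (5,11) 1 'f'
  15: (11,4) 2 'ff'

n(n+1)/2 = 16·17/2 = 136
Σ LCP = 0 + 1 + 1 + 0 + 1 + 0 + 1 + 0 + 0 + 1 + 1 + 0 + 1 + 1 + 1 + 2 = 11
distinct = 136 − 11 = 125

125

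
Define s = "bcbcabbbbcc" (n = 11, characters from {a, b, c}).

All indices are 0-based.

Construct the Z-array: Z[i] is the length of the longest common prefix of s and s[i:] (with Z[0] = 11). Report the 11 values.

[11, 0, 2, 0, 0, 1, 1, 1, 2, 0, 0]

Z[0]=11
i=1: i≥r, start 0; Z[1]=0
i=2: i≥r, start 0; Z[2]=2 grow→box=[2,4)
i=3: min(r-i=1, Z[1]=0)=0; Z[3]=0
i=4: i≥r, start 0; Z[4]=0
i=5: i≥r, start 0; Z[5]=1 grow→box=[5,6)
i=6: i≥r, start 0; Z[6]=1 grow→box=[6,7)
i=7: i≥r, start 0; Z[7]=1 grow→box=[7,8)
i=8: i≥r, start 0; Z[8]=2 grow→box=[8,10)
i=9: min(r-i=1, Z[1]=0)=0; Z[9]=0
i=10: i≥r, start 0; Z[10]=0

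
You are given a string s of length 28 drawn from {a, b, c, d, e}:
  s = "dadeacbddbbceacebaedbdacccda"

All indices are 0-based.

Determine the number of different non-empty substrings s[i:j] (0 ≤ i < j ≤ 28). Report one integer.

373

rank→(start, suffix):
  0 → (27, 'a')
  1 → (4, 'acbddbbceacebaedbdacccda')
  2 → (22, 'acccda')
  3 → (13, 'acebaedbdacccda')
  4 → (1, 'adeacbddbbceacebaedbdacccda')
  5 → (17, 'aedbdacccda')
  6 → (16, 'baedbdacccda')
  7 → (9, 'bbceacebaedbdacccda')
  8 → (10, 'bceacebaedbdacccda')
  9 → (20, 'bdacccda')
  10 → (6, 'bddbbceacebaedbdacccda')
  11 → (5, 'cbddbbceacebaedbdacccda')
  12 → (23, 'cccda')
  13 → (24, 'ccda')
  14 → (25, 'cda')
  15 → (11, 'ceacebaedbdacccda')
  16 → (14, 'cebaedbdacccda')
  17 → (26, 'da')
  18 → (21, 'dacccda')
  19 → (0, 'dadeacbddbbceacebaedbdacccda')
  20 → (8, 'dbbceacebaedbdacccda')
  21 → (19, 'dbdacccda')
  22 → (7, 'ddbbceacebaedbdacccda')
  23 → (2, 'deacbddbbceacebaedbdacccda')
  24 → (3, 'eacbddbbceacebaedbdacccda')
  25 → (12, 'eacebaedbdacccda')
  26 → (15, 'ebaedbdacccda')
  27 → (18, 'edbdacccda')

SA = [27, 4, 22, 13, 1, 17, 16, 9, 10, 20, 6, 5, 23, 24, 25, 11, 14, 26, 21, 0, 8, 19, 7, 2, 3, 12, 15, 18]
i: (SA[i-1],SA[i]) lcp shared
  1: (27,4) 1 'a'
  2: (4,22) 2 'ac'
  3: (22,13) 2 'ac'
  4: (13,1) 1 'a'
  5: (1,17) 1 'a'
  6: (17,16) 0 ''
  7: (16,9) 1 'b'
  8: (9,10) 1 'b'
  9: (10,20) 1 'b'
  10: (20,6) 2 'bd'
  11: (6,5) 0 ''
  12: (5,23) 1 'c'
  13: (23,24) 2 'cc'
  14: (24,25) 1 'c'
  15: (25,11) 1 'c'
  16: (11,14) 2 'ce'
  17: (14,26) 0 ''
  18: (26,21) 2 'da'
  19: (21,0) 2 'da'
  20: (0,8) 1 'd'
  21: (8,19) 2 'db'
  22: (19,7) 1 'd'
  23: (7,2) 1 'd'
  24: (2,3) 0 ''
  25: (3,12) 3 'eac'
  26: (12,15) 1 'e'
  27: (15,18) 1 'e'

n(n+1)/2 = 28·29/2 = 406
Σ LCP = 0 + 1 + 2 + 2 + 1 + 1 + 0 + 1 + 1 + 1 + 2 + 0 + 1 + 2 + 1 + 1 + 2 + 0 + 2 + 2 + 1 + 2 + 1 + 1 + 0 + 3 + 1 + 1 = 33
distinct = 406 − 33 = 373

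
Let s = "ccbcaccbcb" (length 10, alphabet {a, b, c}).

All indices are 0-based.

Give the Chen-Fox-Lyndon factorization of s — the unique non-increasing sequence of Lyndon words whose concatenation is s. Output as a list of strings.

emit factor 1: 'c' (i=0, period=1)
emit factor 2: 'c' (i=1, period=1)
emit factor 3: 'bc' (i=2, period=2)
emit factor 4: 'accbcb' (i=4, period=6)

["c", "c", "bc", "accbcb"]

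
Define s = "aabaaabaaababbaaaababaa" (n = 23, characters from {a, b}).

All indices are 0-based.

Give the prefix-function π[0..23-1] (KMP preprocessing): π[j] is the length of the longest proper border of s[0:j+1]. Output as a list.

π[0] = 0
j=1 s[j]='a': π[1]=1 (border 'a')
j=2 s[j]='b': k: 1→0; π[2]=0 (border '')
j=3 s[j]='a': π[3]=1 (border 'a')
j=4 s[j]='a': π[4]=2 (border 'aa')
j=5 s[j]='a': k: 2→1; π[5]=2 (border 'aa')
j=6 s[j]='b': π[6]=3 (border 'aab')
j=7 s[j]='a': π[7]=4 (border 'aaba')
j=8 s[j]='a': π[8]=5 (border 'aabaa')
j=9 s[j]='a': π[9]=6 (border 'aabaaa')
j=10 s[j]='b': π[10]=7 (border 'aabaaab')
j=11 s[j]='a': π[11]=8 (border 'aabaaaba')
j=12 s[j]='b': k: 8→4→1→0; π[12]=0 (border '')
j=13 s[j]='b': π[13]=0 (border '')
j=14 s[j]='a': π[14]=1 (border 'a')
j=15 s[j]='a': π[15]=2 (border 'aa')
j=16 s[j]='a': k: 2→1; π[16]=2 (border 'aa')
j=17 s[j]='a': k: 2→1; π[17]=2 (border 'aa')
j=18 s[j]='b': π[18]=3 (border 'aab')
j=19 s[j]='a': π[19]=4 (border 'aaba')
j=20 s[j]='b': k: 4→1→0; π[20]=0 (border '')
j=21 s[j]='a': π[21]=1 (border 'a')
j=22 s[j]='a': π[22]=2 (border 'aa')

[0, 1, 0, 1, 2, 2, 3, 4, 5, 6, 7, 8, 0, 0, 1, 2, 2, 2, 3, 4, 0, 1, 2]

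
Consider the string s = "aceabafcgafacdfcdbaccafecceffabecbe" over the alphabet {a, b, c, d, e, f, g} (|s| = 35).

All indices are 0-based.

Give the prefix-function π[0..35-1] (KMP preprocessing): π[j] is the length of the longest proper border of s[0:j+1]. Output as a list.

[0, 0, 0, 1, 0, 1, 0, 0, 0, 1, 0, 1, 2, 0, 0, 0, 0, 0, 1, 2, 0, 1, 0, 0, 0, 0, 0, 0, 0, 1, 0, 0, 0, 0, 0]

π[0] = 0
j=1 s[j]='c': π[1]=0 (border '')
j=2 s[j]='e': π[2]=0 (border '')
j=3 s[j]='a': π[3]=1 (border 'a')
j=4 s[j]='b': k: 1→0; π[4]=0 (border '')
j=5 s[j]='a': π[5]=1 (border 'a')
j=6 s[j]='f': k: 1→0; π[6]=0 (border '')
j=7 s[j]='c': π[7]=0 (border '')
j=8 s[j]='g': π[8]=0 (border '')
j=9 s[j]='a': π[9]=1 (border 'a')
j=10 s[j]='f': k: 1→0; π[10]=0 (border '')
j=11 s[j]='a': π[11]=1 (border 'a')
j=12 s[j]='c': π[12]=2 (border 'ac')
j=13 s[j]='d': k: 2→0; π[13]=0 (border '')
j=14 s[j]='f': π[14]=0 (border '')
j=15 s[j]='c': π[15]=0 (border '')
j=16 s[j]='d': π[16]=0 (border '')
j=17 s[j]='b': π[17]=0 (border '')
j=18 s[j]='a': π[18]=1 (border 'a')
j=19 s[j]='c': π[19]=2 (border 'ac')
j=20 s[j]='c': k: 2→0; π[20]=0 (border '')
j=21 s[j]='a': π[21]=1 (border 'a')
j=22 s[j]='f': k: 1→0; π[22]=0 (border '')
j=23 s[j]='e': π[23]=0 (border '')
j=24 s[j]='c': π[24]=0 (border '')
j=25 s[j]='c': π[25]=0 (border '')
j=26 s[j]='e': π[26]=0 (border '')
j=27 s[j]='f': π[27]=0 (border '')
j=28 s[j]='f': π[28]=0 (border '')
j=29 s[j]='a': π[29]=1 (border 'a')
j=30 s[j]='b': k: 1→0; π[30]=0 (border '')
j=31 s[j]='e': π[31]=0 (border '')
j=32 s[j]='c': π[32]=0 (border '')
j=33 s[j]='b': π[33]=0 (border '')
j=34 s[j]='e': π[34]=0 (border '')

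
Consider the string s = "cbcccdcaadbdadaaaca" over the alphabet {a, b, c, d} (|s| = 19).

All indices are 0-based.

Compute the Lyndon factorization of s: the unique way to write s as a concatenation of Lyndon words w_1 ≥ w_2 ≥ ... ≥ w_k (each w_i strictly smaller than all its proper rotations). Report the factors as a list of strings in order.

["c", "bcccdc", "aadbdad", "aaac", "a"]

emit factor 1: 'c' (i=0, period=1)
emit factor 2: 'bcccdc' (i=1, period=6)
emit factor 3: 'aadbdad' (i=7, period=7)
emit factor 4: 'aaac' (i=14, period=4)
emit factor 5: 'a' (i=18, period=1)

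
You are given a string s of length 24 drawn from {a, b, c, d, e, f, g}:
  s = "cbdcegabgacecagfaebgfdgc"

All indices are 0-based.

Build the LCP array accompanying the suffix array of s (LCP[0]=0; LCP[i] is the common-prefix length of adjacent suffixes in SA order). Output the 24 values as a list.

[0, 1, 1, 1, 0, 1, 2, 0, 1, 1, 1, 2, 0, 1, 0, 1, 1, 0, 1, 0, 2, 1, 1, 2]

rank→(start, suffix):
  0 → (6, 'abgacecagfaebgfdgc')
  1 → (9, 'acecagfaebgfdgc')
  2 → (16, 'aebgfdgc')
  3 → (13, 'agfaebgfdgc')
  4 → (1, 'bdcegabgacecagfaebgfdgc')
  5 → (7, 'bgacecagfaebgfdgc')
  6 → (18, 'bgfdgc')
  7 → (23, 'c')
  8 → (12, 'cagfaebgfdgc')
  9 → (0, 'cbdcegabgacecagfaebgfdgc')
  10 → (10, 'cecagfaebgfdgc')
  11 → (3, 'cegabgacecagfaebgfdgc')
  12 → (2, 'dcegabgacecagfaebgfdgc')
  13 → (21, 'dgc')
  14 → (17, 'ebgfdgc')
  15 → (11, 'ecagfaebgfdgc')
  16 → (4, 'egabgacecagfaebgfdgc')
  17 → (15, 'faebgfdgc')
  18 → (20, 'fdgc')
  19 → (5, 'gabgacecagfaebgfdgc')
  20 → (8, 'gacecagfaebgfdgc')
  21 → (22, 'gc')
  22 → (14, 'gfaebgfdgc')
  23 → (19, 'gfdgc')

SA = [6, 9, 16, 13, 1, 7, 18, 23, 12, 0, 10, 3, 2, 21, 17, 11, 4, 15, 20, 5, 8, 22, 14, 19]
[i] adj suffixes → lcp
  [1] 6/9 → 1 ('a')
  [2] 9/16 → 1 ('a')
  [3] 16/13 → 1 ('a')
  [4] 13/1 → 0 ('')
  [5] 1/7 → 1 ('b')
  [6] 7/18 → 2 ('bg')
  [7] 18/23 → 0 ('')
  [8] 23/12 → 1 ('c')
  [9] 12/0 → 1 ('c')
  [10] 0/10 → 1 ('c')
  [11] 10/3 → 2 ('ce')
  [12] 3/2 → 0 ('')
  [13] 2/21 → 1 ('d')
  [14] 21/17 → 0 ('')
  [15] 17/11 → 1 ('e')
  [16] 11/4 → 1 ('e')
  [17] 4/15 → 0 ('')
  [18] 15/20 → 1 ('f')
  [19] 20/5 → 0 ('')
  [20] 5/8 → 2 ('ga')
  [21] 8/22 → 1 ('g')
  [22] 22/14 → 1 ('g')
  [23] 14/19 → 2 ('gf')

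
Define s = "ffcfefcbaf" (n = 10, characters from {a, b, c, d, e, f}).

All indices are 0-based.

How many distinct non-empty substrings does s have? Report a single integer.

49

sorted suffixes:
  #0 SA[0]=8  'af'
  #1 SA[1]=7  'baf'
  #2 SA[2]=6  'cbaf'
  #3 SA[3]=2  'cfefcbaf'
  #4 SA[4]=4  'efcbaf'
  #5 SA[5]=9  'f'
  #6 SA[6]=5  'fcbaf'
  #7 SA[7]=1  'fcfefcbaf'
  #8 SA[8]=3  'fefcbaf'
  #9 SA[9]=0  'ffcfefcbaf'

SA = [8, 7, 6, 2, 4, 9, 5, 1, 3, 0]
i: (SA[i-1],SA[i]) lcp shared
  1: (8,7) 0 ''
  2: (7,6) 0 ''
  3: (6,2) 1 'c'
  4: (2,4) 0 ''
  5: (4,9) 0 ''
  6: (9,5) 1 'f'
  7: (5,1) 2 'fc'
  8: (1,3) 1 'f'
  9: (3,0) 1 'f'

n(n+1)/2 = 10·11/2 = 55
Σ LCP = 0 + 0 + 0 + 1 + 0 + 0 + 1 + 2 + 1 + 1 = 6
distinct = 55 − 6 = 49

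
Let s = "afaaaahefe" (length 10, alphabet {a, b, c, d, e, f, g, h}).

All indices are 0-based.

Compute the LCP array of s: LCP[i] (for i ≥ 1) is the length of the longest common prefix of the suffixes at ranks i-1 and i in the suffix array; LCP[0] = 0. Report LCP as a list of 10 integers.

[0, 3, 2, 1, 1, 0, 1, 0, 1, 0]

rank→(start, suffix):
  0 → (2, 'aaaahefe')
  1 → (3, 'aaahefe')
  2 → (4, 'aahefe')
  3 → (0, 'afaaaahefe')
  4 → (5, 'ahefe')
  5 → (9, 'e')
  6 → (7, 'efe')
  7 → (1, 'faaaahefe')
  8 → (8, 'fe')
  9 → (6, 'hefe')

SA = [2, 3, 4, 0, 5, 9, 7, 1, 8, 6]
rank  pair      lcp
   1  s[2:],s[3:]  3  'aaa'
   2  s[3:],s[4:]  2  'aa'
   3  s[4:],s[0:]  1  'a'
   4  s[0:],s[5:]  1  'a'
   5  s[5:],s[9:]  0  ''
   6  s[9:],s[7:]  1  'e'
   7  s[7:],s[1:]  0  ''
   8  s[1:],s[8:]  1  'f'
   9  s[8:],s[6:]  0  ''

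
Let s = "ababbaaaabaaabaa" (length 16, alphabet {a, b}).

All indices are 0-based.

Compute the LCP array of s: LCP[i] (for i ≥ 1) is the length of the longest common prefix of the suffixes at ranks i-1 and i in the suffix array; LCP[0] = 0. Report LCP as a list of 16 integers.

rank | idx | suffix
   0 |  15 | a
   1 |  14 | aa
   2 |   5 | aaaabaaabaa
   3 |  10 | aaabaa
   4 |   6 | aaabaaabaa
   5 |  11 | aabaa
   6 |   7 | aabaaabaa
   7 |  12 | abaa
   8 |   8 | abaaabaa
   9 |   0 | ababbaaaabaaabaa
  10 |   2 | abbaaaabaaabaa
  11 |  13 | baa
  12 |   4 | baaaabaaabaa
  13 |   9 | baaabaa
  14 |   1 | babbaaaabaaabaa
  15 |   3 | bbaaaabaaabaa

SA = [15, 14, 5, 10, 6, 11, 7, 12, 8, 0, 2, 13, 4, 9, 1, 3]
i: (SA[i-1],SA[i]) lcp shared
  1: (15,14) 1 'a'
  2: (14,5) 2 'aa'
  3: (5,10) 3 'aaa'
  4: (10,6) 6 'aaabaa'
  5: (6,11) 2 'aa'
  6: (11,7) 5 'aabaa'
  7: (7,12) 1 'a'
  8: (12,8) 4 'abaa'
  9: (8,0) 3 'aba'
  10: (0,2) 2 'ab'
  11: (2,13) 0 ''
  12: (13,4) 3 'baa'
  13: (4,9) 4 'baaa'
  14: (9,1) 2 'ba'
  15: (1,3) 1 'b'

[0, 1, 2, 3, 6, 2, 5, 1, 4, 3, 2, 0, 3, 4, 2, 1]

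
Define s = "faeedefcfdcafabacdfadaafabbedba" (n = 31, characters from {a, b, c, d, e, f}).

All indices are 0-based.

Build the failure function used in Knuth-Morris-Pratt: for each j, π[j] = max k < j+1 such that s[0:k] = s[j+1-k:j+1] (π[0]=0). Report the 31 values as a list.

π[0] = 0
j=1 s[j]='a': π[1]=0 (border '')
j=2 s[j]='e': π[2]=0 (border '')
j=3 s[j]='e': π[3]=0 (border '')
j=4 s[j]='d': π[4]=0 (border '')
j=5 s[j]='e': π[5]=0 (border '')
j=6 s[j]='f': π[6]=1 (border 'f')
j=7 s[j]='c': k: 1→0; π[7]=0 (border '')
j=8 s[j]='f': π[8]=1 (border 'f')
j=9 s[j]='d': k: 1→0; π[9]=0 (border '')
j=10 s[j]='c': π[10]=0 (border '')
j=11 s[j]='a': π[11]=0 (border '')
j=12 s[j]='f': π[12]=1 (border 'f')
j=13 s[j]='a': π[13]=2 (border 'fa')
j=14 s[j]='b': k: 2→0; π[14]=0 (border '')
j=15 s[j]='a': π[15]=0 (border '')
j=16 s[j]='c': π[16]=0 (border '')
j=17 s[j]='d': π[17]=0 (border '')
j=18 s[j]='f': π[18]=1 (border 'f')
j=19 s[j]='a': π[19]=2 (border 'fa')
j=20 s[j]='d': k: 2→0; π[20]=0 (border '')
j=21 s[j]='a': π[21]=0 (border '')
j=22 s[j]='a': π[22]=0 (border '')
j=23 s[j]='f': π[23]=1 (border 'f')
j=24 s[j]='a': π[24]=2 (border 'fa')
j=25 s[j]='b': k: 2→0; π[25]=0 (border '')
j=26 s[j]='b': π[26]=0 (border '')
j=27 s[j]='e': π[27]=0 (border '')
j=28 s[j]='d': π[28]=0 (border '')
j=29 s[j]='b': π[29]=0 (border '')
j=30 s[j]='a': π[30]=0 (border '')

[0, 0, 0, 0, 0, 0, 1, 0, 1, 0, 0, 0, 1, 2, 0, 0, 0, 0, 1, 2, 0, 0, 0, 1, 2, 0, 0, 0, 0, 0, 0]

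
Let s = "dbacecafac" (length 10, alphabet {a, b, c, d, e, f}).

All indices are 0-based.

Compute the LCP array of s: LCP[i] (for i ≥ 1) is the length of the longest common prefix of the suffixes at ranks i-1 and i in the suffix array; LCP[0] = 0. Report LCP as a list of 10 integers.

sorted suffixes:
  #0 SA[0]=8  'ac'
  #1 SA[1]=2  'acecafac'
  #2 SA[2]=6  'afac'
  #3 SA[3]=1  'bacecafac'
  #4 SA[4]=9  'c'
  #5 SA[5]=5  'cafac'
  #6 SA[6]=3  'cecafac'
  #7 SA[7]=0  'dbacecafac'
  #8 SA[8]=4  'ecafac'
  #9 SA[9]=7  'fac'

SA = [8, 2, 6, 1, 9, 5, 3, 0, 4, 7]
i: (SA[i-1],SA[i]) lcp shared
  1: (8,2) 2 'ac'
  2: (2,6) 1 'a'
  3: (6,1) 0 ''
  4: (1,9) 0 ''
  5: (9,5) 1 'c'
  6: (5,3) 1 'c'
  7: (3,0) 0 ''
  8: (0,4) 0 ''
  9: (4,7) 0 ''

[0, 2, 1, 0, 0, 1, 1, 0, 0, 0]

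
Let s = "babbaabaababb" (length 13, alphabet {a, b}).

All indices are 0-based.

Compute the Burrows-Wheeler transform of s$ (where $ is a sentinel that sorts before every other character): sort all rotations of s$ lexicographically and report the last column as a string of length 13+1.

bbbaabbbbaa$aa

rank  rotation        last
    0  $babbaabaababb  b
    1  aabaababb$babb  b
    2  aababb$babbaab  b
    3  abaababb$babba  a
    4  ababb$babbaaba  a
    5  abb$babbaabaab  b
    6  abbaabaababb$b  b
    7  b$babbaabaabab  b
    8  baabaababb$bab  b
    9  baababb$babbaa  a
   10  babb$babbaabaa  a
   11  babbaabaababb$  $
   12  bb$babbaabaaba  a
   13  bbaabaababb$ba  a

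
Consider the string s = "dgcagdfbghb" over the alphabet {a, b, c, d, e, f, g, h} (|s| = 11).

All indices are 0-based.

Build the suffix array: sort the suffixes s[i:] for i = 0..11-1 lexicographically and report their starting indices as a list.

rank→(start, suffix):
  0 → (3, 'agdfbghb')
  1 → (10, 'b')
  2 → (7, 'bghb')
  3 → (2, 'cagdfbghb')
  4 → (5, 'dfbghb')
  5 → (0, 'dgcagdfbghb')
  6 → (6, 'fbghb')
  7 → (1, 'gcagdfbghb')
  8 → (4, 'gdfbghb')
  9 → (8, 'ghb')
  10 → (9, 'hb')

[3, 10, 7, 2, 5, 0, 6, 1, 4, 8, 9]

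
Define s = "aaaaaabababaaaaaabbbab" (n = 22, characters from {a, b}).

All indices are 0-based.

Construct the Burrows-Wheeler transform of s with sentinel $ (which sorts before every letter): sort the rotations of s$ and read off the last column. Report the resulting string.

rank  rotation                 last
    0  $aaaaaabababaaaaaabbbab  b
    1  aaaaaabababaaaaaabbbab$  $
    2  aaaaaabbbab$aaaaaababab  b
    3  aaaaabababaaaaaabbbab$a  a
    4  aaaaabbbab$aaaaaabababa  a
    5  aaaabababaaaaaabbbab$aa  a
    6  aaaabbbab$aaaaaabababaa  a
    7  aaabababaaaaaabbbab$aaa  a
    8  aaabbbab$aaaaaabababaaa  a
    9  aabababaaaaaabbbab$aaaa  a
   10  aabbbab$aaaaaabababaaaa  a
   11  ab$aaaaaabababaaaaaabbb  b
   12  abaaaaaabbbab$aaaaaabab  b
   13  ababaaaaaabbbab$aaaaaab  b
   14  abababaaaaaabbbab$aaaaa  a
   15  abbbab$aaaaaabababaaaaa  a
   16  b$aaaaaabababaaaaaabbba  a
   17  baaaaaabbbab$aaaaaababa  a
   18  bab$aaaaaabababaaaaaabb  b
   19  babaaaaaabbbab$aaaaaaba  a
   20  bababaaaaaabbbab$aaaaaa  a
   21  bbab$aaaaaabababaaaaaab  b
   22  bbbab$aaaaaabababaaaaaa  a

b$baaaaaaaabbbaaaabaaba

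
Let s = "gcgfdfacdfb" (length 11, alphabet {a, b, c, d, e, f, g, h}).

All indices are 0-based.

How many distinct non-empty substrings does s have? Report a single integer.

60

rank | idx | suffix
   0 |   6 | acdfb
   1 |  10 | b
   2 |   7 | cdfb
   3 |   1 | cgfdfacdfb
   4 |   4 | dfacdfb
   5 |   8 | dfb
   6 |   5 | facdfb
   7 |   9 | fb
   8 |   3 | fdfacdfb
   9 |   0 | gcgfdfacdfb
  10 |   2 | gfdfacdfb

SA = [6, 10, 7, 1, 4, 8, 5, 9, 3, 0, 2]
[i] adj suffixes → lcp
  [1] 6/10 → 0 ('')
  [2] 10/7 → 0 ('')
  [3] 7/1 → 1 ('c')
  [4] 1/4 → 0 ('')
  [5] 4/8 → 2 ('df')
  [6] 8/5 → 0 ('')
  [7] 5/9 → 1 ('f')
  [8] 9/3 → 1 ('f')
  [9] 3/0 → 0 ('')
  [10] 0/2 → 1 ('g')

n(n+1)/2 = 11·12/2 = 66
Σ LCP = 0 + 0 + 0 + 1 + 0 + 2 + 0 + 1 + 1 + 0 + 1 = 6
distinct = 66 − 6 = 60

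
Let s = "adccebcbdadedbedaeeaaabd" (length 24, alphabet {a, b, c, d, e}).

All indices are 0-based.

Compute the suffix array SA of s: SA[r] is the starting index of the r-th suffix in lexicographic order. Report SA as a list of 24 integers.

rank | idx | suffix
   0 |  19 | aaabd
   1 |  20 | aabd
   2 |  21 | abd
   3 |   0 | adccebcbdadedbedaeeaaabd
   4 |   9 | adedbedaeeaaabd
   5 |  16 | aeeaaabd
   6 |   5 | bcbdadedbedaeeaaabd
   7 |  22 | bd
   8 |   7 | bdadedbedaeeaaabd
   9 |  13 | bedaeeaaabd
  10 |   6 | cbdadedbedaeeaaabd
  11 |   2 | ccebcbdadedbedaeeaaabd
  12 |   3 | cebcbdadedbedaeeaaabd
  13 |  23 | d
  14 |   8 | dadedbedaeeaaabd
  15 |  15 | daeeaaabd
  16 |  12 | dbedaeeaaabd
  17 |   1 | dccebcbdadedbedaeeaaabd
  18 |  10 | dedbedaeeaaabd
  19 |  18 | eaaabd
  20 |   4 | ebcbdadedbedaeeaaabd
  21 |  14 | edaeeaaabd
  22 |  11 | edbedaeeaaabd
  23 |  17 | eeaaabd

[19, 20, 21, 0, 9, 16, 5, 22, 7, 13, 6, 2, 3, 23, 8, 15, 12, 1, 10, 18, 4, 14, 11, 17]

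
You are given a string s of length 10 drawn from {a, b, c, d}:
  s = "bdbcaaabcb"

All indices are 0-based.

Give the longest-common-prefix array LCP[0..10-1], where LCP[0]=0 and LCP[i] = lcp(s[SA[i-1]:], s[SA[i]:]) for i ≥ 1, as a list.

sorted suffixes:
  #0 SA[0]=4  'aaabcb'
  #1 SA[1]=5  'aabcb'
  #2 SA[2]=6  'abcb'
  #3 SA[3]=9  'b'
  #4 SA[4]=2  'bcaaabcb'
  #5 SA[5]=7  'bcb'
  #6 SA[6]=0  'bdbcaaabcb'
  #7 SA[7]=3  'caaabcb'
  #8 SA[8]=8  'cb'
  #9 SA[9]=1  'dbcaaabcb'

SA = [4, 5, 6, 9, 2, 7, 0, 3, 8, 1]
[i] adj suffixes → lcp
  [1] 4/5 → 2 ('aa')
  [2] 5/6 → 1 ('a')
  [3] 6/9 → 0 ('')
  [4] 9/2 → 1 ('b')
  [5] 2/7 → 2 ('bc')
  [6] 7/0 → 1 ('b')
  [7] 0/3 → 0 ('')
  [8] 3/8 → 1 ('c')
  [9] 8/1 → 0 ('')

[0, 2, 1, 0, 1, 2, 1, 0, 1, 0]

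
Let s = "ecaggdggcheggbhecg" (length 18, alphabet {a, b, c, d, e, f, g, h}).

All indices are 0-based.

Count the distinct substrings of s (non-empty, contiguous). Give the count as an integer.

156

sorted suffixes:
  #0 SA[0]=2  'aggdggcheggbhecg'
  #1 SA[1]=13  'bhecg'
  #2 SA[2]=1  'caggdggcheggbhecg'
  #3 SA[3]=16  'cg'
  #4 SA[4]=8  'cheggbhecg'
  #5 SA[5]=5  'dggcheggbhecg'
  #6 SA[6]=0  'ecaggdggcheggbhecg'
  #7 SA[7]=15  'ecg'
  #8 SA[8]=10  'eggbhecg'
  #9 SA[9]=17  'g'
  #10 SA[10]=12  'gbhecg'
  #11 SA[11]=7  'gcheggbhecg'
  #12 SA[12]=4  'gdggcheggbhecg'
  #13 SA[13]=11  'ggbhecg'
  #14 SA[14]=6  'ggcheggbhecg'
  #15 SA[15]=3  'ggdggcheggbhecg'
  #16 SA[16]=14  'hecg'
  #17 SA[17]=9  'heggbhecg'

SA = [2, 13, 1, 16, 8, 5, 0, 15, 10, 17, 12, 7, 4, 11, 6, 3, 14, 9]
i: (SA[i-1],SA[i]) lcp shared
  1: (2,13) 0 ''
  2: (13,1) 0 ''
  3: (1,16) 1 'c'
  4: (16,8) 1 'c'
  5: (8,5) 0 ''
  6: (5,0) 0 ''
  7: (0,15) 2 'ec'
  8: (15,10) 1 'e'
  9: (10,17) 0 ''
  10: (17,12) 1 'g'
  11: (12,7) 1 'g'
  12: (7,4) 1 'g'
  13: (4,11) 1 'g'
  14: (11,6) 2 'gg'
  15: (6,3) 2 'gg'
  16: (3,14) 0 ''
  17: (14,9) 2 'he'

n(n+1)/2 = 18·19/2 = 171
Σ LCP = 0 + 0 + 0 + 1 + 1 + 0 + 0 + 2 + 1 + 0 + 1 + 1 + 1 + 1 + 2 + 2 + 0 + 2 = 15
distinct = 171 − 15 = 156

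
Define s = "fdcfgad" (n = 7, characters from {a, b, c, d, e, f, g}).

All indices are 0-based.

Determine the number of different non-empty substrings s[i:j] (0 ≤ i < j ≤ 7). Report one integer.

26

rank→(start, suffix):
  0 → (5, 'ad')
  1 → (2, 'cfgad')
  2 → (6, 'd')
  3 → (1, 'dcfgad')
  4 → (0, 'fdcfgad')
  5 → (3, 'fgad')
  6 → (4, 'gad')

SA = [5, 2, 6, 1, 0, 3, 4]
[i] adj suffixes → lcp
  [1] 5/2 → 0 ('')
  [2] 2/6 → 0 ('')
  [3] 6/1 → 1 ('d')
  [4] 1/0 → 0 ('')
  [5] 0/3 → 1 ('f')
  [6] 3/4 → 0 ('')

n(n+1)/2 = 7·8/2 = 28
Σ LCP = 0 + 0 + 0 + 1 + 0 + 1 + 0 = 2
distinct = 28 − 2 = 26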